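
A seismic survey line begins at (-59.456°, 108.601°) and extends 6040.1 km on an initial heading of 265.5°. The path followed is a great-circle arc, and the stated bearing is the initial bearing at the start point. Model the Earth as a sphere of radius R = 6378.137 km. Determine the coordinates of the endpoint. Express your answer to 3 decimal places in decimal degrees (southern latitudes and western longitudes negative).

Angular distance δ = d/R = 6040.1 / 6378.137 = 0.947001 rad.
Start latitude φ₁ = -1.037703 rad; initial bearing θ = 4.633849 rad.
Applying the spherical law of cosines for sides, sin φ₂ = sin φ₁ cos δ + cos φ₁ sin δ cos θ = -0.535431, so φ₂ = -32.373°.
For the longitude increment, Δλ = atan2( sin θ sin δ cos φ₁, cos δ − sin φ₁ sin φ₂ ) = atan2(-0.411218, 0.122986) = -73.349°.
Hence λ₂ = 108.601° + -73.349° = 35.252°.

latitude -32.373°, longitude 35.252°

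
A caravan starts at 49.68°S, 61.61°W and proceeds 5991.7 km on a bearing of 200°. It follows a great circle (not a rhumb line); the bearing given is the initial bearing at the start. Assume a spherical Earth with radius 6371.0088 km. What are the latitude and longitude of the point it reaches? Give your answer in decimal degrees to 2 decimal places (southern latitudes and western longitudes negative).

latitude -70.15°, longitude 172.85°

Central angle δ = d/R = 0.940463 rad.
Start latitude φ₁ = -0.867080 rad; initial bearing θ = 3.490659 rad.
Destination latitude: φ₂ = arcsin( sin φ₁ cos δ + cos φ₁ sin δ cos θ ) = arcsin(-0.940583) = -70.15°.
Then Δλ = atan2(-0.178778, -0.127726) = -2.191149 rad, from sin θ sin δ cos φ₁ over cos δ − sin φ₁ sin φ₂.
λ₂ = -61.61° + -125.54° = -187.15°, normalized to (−180°, 180°] → 172.85°.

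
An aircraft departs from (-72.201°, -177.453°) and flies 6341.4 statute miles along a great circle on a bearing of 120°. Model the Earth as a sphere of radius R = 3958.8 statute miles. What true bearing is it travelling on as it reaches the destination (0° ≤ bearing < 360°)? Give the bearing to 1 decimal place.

Angular distance δ = d/R = 6341.4 / 3958.8 = 1.601849 rad.
Start latitude φ₁ = -1.260145 rad; initial bearing θ = 2.094395 rad.
Destination latitude: φ₂ = arcsin( sin φ₁ cos δ + cos φ₁ sin δ cos θ ) = arcsin(-0.123204) = -7.077°.
Then Δλ = atan2(0.264598, -0.148355) = 2.081802 rad, from sin θ sin δ cos φ₁ over cos δ − sin φ₁ sin φ₂.
λ₂ = -177.453° + 119.278° = -58.175°.
The forward bearing on arrival equals the back-azimuth from the destination plus 180°.
Back-azimuth from P₂ (-7.1°, -58.2°) to P₁ (-72.2°, -177.5°), with Δλ' = λ₁ − λ₂ = -119.3°: atan2( sin Δλ' cos φ₁ , cos φ₂ sin φ₁ − sin φ₂ cos φ₁ cos Δλ' ) = 195.5°.
Final bearing = (195.5° + 180°) mod 360° = 15.5°.

final bearing 15.5°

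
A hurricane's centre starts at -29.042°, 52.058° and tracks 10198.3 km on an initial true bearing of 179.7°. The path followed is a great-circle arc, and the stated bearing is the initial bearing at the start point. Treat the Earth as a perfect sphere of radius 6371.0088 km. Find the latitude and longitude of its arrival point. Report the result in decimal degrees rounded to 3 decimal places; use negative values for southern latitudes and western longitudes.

latitude -59.241°, longitude -128.528°

δ = 10198.3/6371.0088 = 1.600736 rad (91.7154°).
Start latitude φ₁ = -0.506879 rad; initial bearing θ = 3.136357 rad.
Destination latitude: φ₂ = arcsin( sin φ₁ cos δ + cos φ₁ sin δ cos θ ) = arcsin(-0.859328) = -59.241°.
For the longitude increment, Δλ = atan2( sin θ sin δ cos φ₁, cos δ − sin φ₁ sin φ₂ ) = atan2(0.004576, -0.447096) = 179.414°.
λ₂ = 52.058° + 179.414° = 231.472°, normalized to (−180°, 180°] → -128.528°.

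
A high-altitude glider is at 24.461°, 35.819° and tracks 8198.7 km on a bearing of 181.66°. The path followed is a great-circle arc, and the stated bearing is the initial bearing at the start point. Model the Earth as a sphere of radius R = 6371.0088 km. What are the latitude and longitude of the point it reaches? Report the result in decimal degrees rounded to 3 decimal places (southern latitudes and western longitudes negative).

Angular distance δ = d/R = 8198.7 / 6371.0088 = 1.286876 rad.
Converting: φ₁ = 0.426925 rad, θ = 3.170565 rad.
Destination latitude: φ₂ = arcsin( sin φ₁ cos δ + cos φ₁ sin δ cos θ ) = arcsin(-0.757444) = -49.239°.
For the longitude increment, Δλ = atan2( sin θ sin δ cos φ₁, cos δ − sin φ₁ sin φ₂ ) = atan2(-0.025313, 0.593759) = -2.441°.
λ₂ = λ₁ + Δλ = 33.378°.

latitude -49.239°, longitude 33.378°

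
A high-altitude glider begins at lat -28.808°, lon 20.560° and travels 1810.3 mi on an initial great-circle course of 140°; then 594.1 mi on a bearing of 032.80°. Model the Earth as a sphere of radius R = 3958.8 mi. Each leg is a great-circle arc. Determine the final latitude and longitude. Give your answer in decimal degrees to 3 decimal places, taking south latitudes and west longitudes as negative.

Apply the spherical direct solution leg by leg, carrying full precision between legs.
Leg 1: from (-28.808°, 20.560°), δ = 1810.3/3958.8 = 0.457285 rad, θ = 140° → φ = -46.780°, λ = 45.043°.
Leg 2: from (-46.780°, 45.043°), δ = 594.1/3958.8 = 0.150071 rad, θ = 32.8° → φ = -39.381°, λ = 51.058°.

latitude -39.381°, longitude 51.058°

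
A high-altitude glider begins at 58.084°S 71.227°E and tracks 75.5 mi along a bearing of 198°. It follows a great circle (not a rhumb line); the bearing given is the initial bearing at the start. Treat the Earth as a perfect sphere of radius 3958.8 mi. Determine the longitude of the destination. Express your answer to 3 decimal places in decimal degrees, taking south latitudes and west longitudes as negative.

Central angle δ = d/R = 0.019071 rad.
Converting: φ₁ = -1.013757 rad, θ = 3.455752 rad.
Applying the spherical law of cosines for sides, sin φ₂ = sin φ₁ cos δ + cos φ₁ sin δ cos θ = -0.858258, so φ₂ = -59.122°.
For the longitude increment, Δλ = atan2( sin θ sin δ cos φ₁, cos δ − sin φ₁ sin φ₂ ) = atan2(-0.003116, 0.271308) = -0.658°.
λ₂ = λ₁ + Δλ = 70.569°.

longitude 70.569°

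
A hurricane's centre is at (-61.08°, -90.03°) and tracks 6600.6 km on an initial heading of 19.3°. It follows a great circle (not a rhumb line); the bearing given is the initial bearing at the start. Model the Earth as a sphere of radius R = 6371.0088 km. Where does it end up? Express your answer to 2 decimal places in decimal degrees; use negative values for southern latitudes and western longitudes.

Central angle δ = d/R = 1.036037 rad.
Converting: φ₁ = -1.066047 rad, θ = 0.336849 rad.
sin φ₂ = sin φ₁ cos δ + cos φ₁ sin δ cos θ = (-0.875296)(0.509634) + (0.483588)(0.860391)(0.943801) = -0.053389
φ₂ = asin(-0.053389) = -0.053414 rad = -3.06°.
Δλ = atan2( sin θ sin δ cos φ₁ , cos δ − sin φ₁ sin φ₂ ) = atan2(0.137519, 0.462903) = 0.288775 rad = 16.55°.
λ₂ = λ₁ + Δλ = -73.48°.

latitude -3.06°, longitude -73.48°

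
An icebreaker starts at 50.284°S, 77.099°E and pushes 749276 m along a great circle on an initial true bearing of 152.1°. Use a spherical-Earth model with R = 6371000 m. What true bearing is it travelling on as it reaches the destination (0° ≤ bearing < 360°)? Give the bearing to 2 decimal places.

Angular distance δ = d/R = 749276 / 6371000 = 0.117607 rad.
With φ₁ = -50.284° = -0.877621 rad and θ = 152.1° = 2.654646 rad:
Destination latitude: φ₂ = arcsin( sin φ₁ cos δ + cos φ₁ sin δ cos θ ) = arcsin(-0.830169) = -56.116°.
For the longitude increment, Δλ = atan2( sin θ sin δ cos φ₁, cos δ − sin φ₁ sin φ₂ ) = atan2(0.035083, 0.354509) = 5.652°.
λ₂ = λ₁ + Δλ = 82.751°.
The forward bearing on arrival equals the back-azimuth from the destination plus 180°.
Back-azimuth from P₂ (-56.12°, 82.75°) to P₁ (-50.28°, 77.10°), with Δλ' = λ₁ − λ₂ = -5.65°: atan2( sin Δλ' cos φ₁ , cos φ₂ sin φ₁ − sin φ₂ cos φ₁ cos Δλ' ) = 327.57°.
Final bearing = (327.57° + 180°) mod 360° = 147.57°.

final bearing 147.57°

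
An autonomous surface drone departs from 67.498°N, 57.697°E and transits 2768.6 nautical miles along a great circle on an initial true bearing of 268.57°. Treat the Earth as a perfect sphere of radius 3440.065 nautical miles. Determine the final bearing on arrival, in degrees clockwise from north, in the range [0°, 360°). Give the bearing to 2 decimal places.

The arc subtends δ = 2768.6/3440.065 = 0.804810 rad at the centre.
Start latitude φ₁ = 1.178062 rad; initial bearing θ = 4.687431 rad.
sin φ₂ = sin φ₁ cos δ + cos φ₁ sin δ cos θ = (0.923866)(0.693248) + (0.382716)(0.720699)(-0.024956) = 0.633585
φ₂ = asin(0.633585) = 0.686178 rad = 39.315°.
For the longitude increment, Δλ = atan2( sin θ sin δ cos φ₁, cos δ − sin φ₁ sin φ₂ ) = atan2(-0.275737, 0.107900) = -68.629°.
λ₂ = 57.697° + -68.629° = -10.932°.
The forward bearing on arrival equals the back-azimuth from the destination plus 180°.
Back-azimuth from P₂ (39.32°, -10.93°) to P₁ (67.50°, 57.70°), with Δλ' = λ₁ − λ₂ = 68.63°: atan2( sin Δλ' cos φ₁ , cos φ₂ sin φ₁ − sin φ₂ cos φ₁ cos Δλ' ) = 29.64°.
Final bearing = (29.64° + 180°) mod 360° = 209.64°.

final bearing 209.64°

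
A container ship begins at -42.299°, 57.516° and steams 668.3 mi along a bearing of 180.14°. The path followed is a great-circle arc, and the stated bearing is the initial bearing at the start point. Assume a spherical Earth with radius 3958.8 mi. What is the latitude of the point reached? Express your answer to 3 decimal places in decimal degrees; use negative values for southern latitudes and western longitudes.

The arc subtends δ = 668.3/3958.8 = 0.168814 rad at the centre.
Converting: φ₁ = -0.738257 rad, θ = 3.144036 rad.
Applying the spherical law of cosines for sides, sin φ₂ = sin φ₁ cos δ + cos φ₁ sin δ cos θ = -0.787702, so φ₂ = -51.971°.
Δλ = atan2( sin θ sin δ cos φ₁ , cos δ − sin φ₁ sin φ₂ ) = atan2(-0.000304, 0.455662) = -0.000666 rad = -0.038°.
Hence λ₂ = 57.516° + -0.038° = 57.478°.

latitude -51.971°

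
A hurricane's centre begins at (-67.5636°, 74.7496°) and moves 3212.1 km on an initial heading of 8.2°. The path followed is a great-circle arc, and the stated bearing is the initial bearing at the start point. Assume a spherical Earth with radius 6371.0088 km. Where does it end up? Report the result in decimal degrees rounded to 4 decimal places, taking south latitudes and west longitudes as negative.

latitude -38.8150°, longitude 79.8229°

The arc subtends δ = 3212.1/6371.0088 = 0.504174 rad at the centre.
Converting: φ₁ = -1.179207 rad, θ = 0.143117 rad.
Applying the spherical law of cosines for sides, sin φ₂ = sin φ₁ cos δ + cos φ₁ sin δ cos θ = -0.626808, so φ₂ = -38.8150°.
Then Δλ = atan2(0.026297, 0.296213) = 0.088545 rad, from sin θ sin δ cos φ₁ over cos δ − sin φ₁ sin φ₂.
Hence λ₂ = 74.7496° + 5.0733° = 79.8229°.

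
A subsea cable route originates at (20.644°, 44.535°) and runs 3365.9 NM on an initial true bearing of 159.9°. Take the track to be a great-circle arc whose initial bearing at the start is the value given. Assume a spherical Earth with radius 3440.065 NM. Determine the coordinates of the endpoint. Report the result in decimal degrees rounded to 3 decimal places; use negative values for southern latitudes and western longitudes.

latitude -32.156°, longitude 64.215°

Central angle δ = d/R = 0.978441 rad.
With φ₁ = 20.644° = 0.360306 rad and θ = 159.9° = 2.790781 rad:
Destination latitude: φ₂ = arcsin( sin φ₁ cos δ + cos φ₁ sin δ cos θ ) = arcsin(-0.532232) = -32.156°.
Then Δλ = atan2(0.266802, 0.745961) = 0.343485 rad, from sin θ sin δ cos φ₁ over cos δ − sin φ₁ sin φ₂.
λ₂ = λ₁ + Δλ = 64.215°.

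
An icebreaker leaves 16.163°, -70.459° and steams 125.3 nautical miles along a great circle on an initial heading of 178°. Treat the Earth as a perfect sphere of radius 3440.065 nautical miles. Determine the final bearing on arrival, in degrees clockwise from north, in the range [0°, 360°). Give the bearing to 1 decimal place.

δ = 125.3/3440.065 = 0.036424 rad (2.0869°).
With φ₁ = 16.163° = 0.282098 rad and θ = 178° = 3.106686 rad:
sin φ₂ = sin φ₁ cos δ + cos φ₁ sin δ cos θ = (0.278371)(0.999337) + (0.960474)(0.036416)(-0.999391) = 0.243231
φ₂ = asin(0.243231) = 0.245696 rad = 14.077°.
Δλ = atan2( sin θ sin δ cos φ₁ , cos δ − sin φ₁ sin φ₂ ) = atan2(0.001221, 0.931628) = 0.001310 rad = 0.075°.
λ₂ = -70.459° + 0.075° = -70.384°.
The forward bearing on arrival equals the back-azimuth from the destination plus 180°.
Back-azimuth from P₂ (14.1°, -70.4°) to P₁ (16.2°, -70.5°), with Δλ' = λ₁ − λ₂ = -0.1°: atan2( sin Δλ' cos φ₁ , cos φ₂ sin φ₁ − sin φ₂ cos φ₁ cos Δλ' ) = 358.0°.
Final bearing = (358.0° + 180°) mod 360° = 178.0°.

final bearing 178.0°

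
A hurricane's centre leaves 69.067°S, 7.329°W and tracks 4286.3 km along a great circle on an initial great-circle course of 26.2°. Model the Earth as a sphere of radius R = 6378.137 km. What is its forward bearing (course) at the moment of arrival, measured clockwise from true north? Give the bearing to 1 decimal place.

The arc subtends δ = 4286.3/6378.137 = 0.672030 rad at the centre.
With φ₁ = -69.067° = -1.205447 rad and θ = 26.2° = 0.457276 rad:
Applying the spherical law of cosines for sides, sin φ₂ = sin φ₁ cos δ + cos φ₁ sin δ cos θ = -0.531331, so φ₂ = -32.095°.
For the longitude increment, Δλ = atan2( sin θ sin δ cos φ₁, cos δ − sin φ₁ sin φ₂ ) = atan2(0.098205, 0.286297) = 18.933°.
λ₂ = λ₁ + Δλ = 11.604°.
The forward bearing on arrival equals the back-azimuth from the destination plus 180°.
Back-azimuth from P₂ (-32.1°, 11.6°) to P₁ (-69.1°, -7.3°), with Δλ' = λ₁ − λ₂ = -18.9°: atan2( sin Δλ' cos φ₁ , cos φ₂ sin φ₁ − sin φ₂ cos φ₁ cos Δλ' ) = 190.7°.
Final bearing = (190.7° + 180°) mod 360° = 10.7°.

final bearing 10.7°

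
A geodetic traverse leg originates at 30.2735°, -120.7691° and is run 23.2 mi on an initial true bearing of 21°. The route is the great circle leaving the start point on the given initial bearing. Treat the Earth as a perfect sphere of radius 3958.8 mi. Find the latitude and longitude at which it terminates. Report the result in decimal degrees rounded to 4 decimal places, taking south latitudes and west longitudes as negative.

latitude 30.5869°, longitude -120.6293°

The arc subtends δ = 23.2/3958.8 = 0.005860 rad at the centre.
With φ₁ = 30.2735° = 0.528372 rad and θ = 21° = 0.366519 rad:
sin φ₂ = sin φ₁ cos δ + cos φ₁ sin δ cos θ = (0.504128)(0.999983) + (0.863629)(0.005860)(0.933580) = 0.508845
φ₂ = asin(0.508845) = 0.533842 rad = 30.5869°.
Then Δλ = atan2(0.001814, 0.743460) = 0.002440 rad, from sin θ sin δ cos φ₁ over cos δ − sin φ₁ sin φ₂.
λ₂ = λ₁ + Δλ = -120.6293°.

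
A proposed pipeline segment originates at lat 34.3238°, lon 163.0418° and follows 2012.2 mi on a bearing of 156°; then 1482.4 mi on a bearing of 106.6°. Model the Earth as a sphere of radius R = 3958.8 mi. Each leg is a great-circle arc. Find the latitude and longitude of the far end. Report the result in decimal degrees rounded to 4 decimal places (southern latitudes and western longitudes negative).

latitude 0.7473°, longitude -164.9279°

Apply the spherical direct solution leg by leg, carrying full precision between legs.
Leg 1: from (34.3238°, 163.0418°), δ = 2012.2/3958.8 = 0.508285 rad, θ = 156° → φ = 7.2040°, λ = 174.5510°.
Leg 2: from (7.2040°, 174.5510°), δ = 1482.4/3958.8 = 0.374457 rad, θ = 106.6° → φ = 0.7473°, λ = -164.9279°.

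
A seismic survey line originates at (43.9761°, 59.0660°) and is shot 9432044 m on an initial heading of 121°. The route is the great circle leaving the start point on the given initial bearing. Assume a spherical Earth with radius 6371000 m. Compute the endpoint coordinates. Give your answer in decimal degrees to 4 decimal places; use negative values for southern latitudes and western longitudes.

Central angle δ = d/R = 1.480465 rad.
Start latitude φ₁ = 0.767528 rad; initial bearing θ = 2.111848 rad.
Applying the spherical law of cosines for sides, sin φ₂ = sin φ₁ cos δ + cos φ₁ sin δ cos θ = -0.306489, so φ₂ = -17.8477°.
Δλ = atan2( sin θ sin δ cos φ₁ , cos δ − sin φ₁ sin φ₂ ) = atan2(0.614328, 0.303021) = 1.112558 rad = 63.7449°.
λ₂ = 59.0660° + 63.7449° = 122.8109°.

latitude -17.8477°, longitude 122.8109°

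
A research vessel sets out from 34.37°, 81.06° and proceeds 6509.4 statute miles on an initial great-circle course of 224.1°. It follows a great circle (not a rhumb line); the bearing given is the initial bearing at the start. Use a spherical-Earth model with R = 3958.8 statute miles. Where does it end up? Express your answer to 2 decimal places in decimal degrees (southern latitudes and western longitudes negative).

The arc subtends δ = 6509.4/3958.8 = 1.644286 rad at the centre.
With φ₁ = 34.37° = 0.599870 rad and θ = 224.1° = 3.911283 rad:
Destination latitude: φ₂ = arcsin( sin φ₁ cos δ + cos φ₁ sin δ cos θ ) = arcsin(-0.632598) = -39.24°.
Then Δλ = atan2(-0.572862, 0.283700) = -1.110970 rad, from sin θ sin δ cos φ₁ over cos δ − sin φ₁ sin φ₂.
λ₂ = λ₁ + Δλ = 17.41°.

latitude -39.24°, longitude 17.41°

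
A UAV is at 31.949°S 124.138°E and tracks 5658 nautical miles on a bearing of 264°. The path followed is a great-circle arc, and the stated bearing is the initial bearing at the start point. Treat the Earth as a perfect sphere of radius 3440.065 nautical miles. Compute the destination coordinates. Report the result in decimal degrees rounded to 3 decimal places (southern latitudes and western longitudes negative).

δ = 5658/3440.065 = 1.644736 rad (94.2365°).
Start latitude φ₁ = -0.557615 rad; initial bearing θ = 4.607669 rad.
Destination latitude: φ₂ = arcsin( sin φ₁ cos δ + cos φ₁ sin δ cos θ ) = arcsin(-0.049361) = -2.829°.
Δλ = atan2( sin θ sin δ cos φ₁ , cos δ − sin φ₁ sin φ₂ ) = atan2(-0.841565, -0.099993) = -1.689060 rad = -96.776°.
λ₂ = λ₁ + Δλ = 27.362°.

latitude -2.829°, longitude 27.362°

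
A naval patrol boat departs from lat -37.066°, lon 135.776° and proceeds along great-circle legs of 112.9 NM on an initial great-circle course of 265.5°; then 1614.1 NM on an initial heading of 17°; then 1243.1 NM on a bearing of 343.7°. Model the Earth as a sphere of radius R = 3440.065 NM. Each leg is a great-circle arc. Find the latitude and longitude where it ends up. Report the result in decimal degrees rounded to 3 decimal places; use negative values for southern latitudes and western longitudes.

latitude 8.671°, longitude 135.408°

Apply the spherical direct solution leg by leg, carrying full precision between legs.
Leg 1: from (-37.066°, 135.776°), δ = 112.9/3440.065 = 0.032819 rad, θ = 265.5° → φ = -37.190°, λ = 133.423°.
Leg 2: from (-37.190°, 133.423°), δ = 1614.1/3440.065 = 0.469206 rad, θ = 17° → φ = -11.225°, λ = 141.169°.
Leg 3: from (-11.225°, 141.169°), δ = 1243.1/3440.065 = 0.361359 rad, θ = 343.7° → φ = 8.671°, λ = 135.408°.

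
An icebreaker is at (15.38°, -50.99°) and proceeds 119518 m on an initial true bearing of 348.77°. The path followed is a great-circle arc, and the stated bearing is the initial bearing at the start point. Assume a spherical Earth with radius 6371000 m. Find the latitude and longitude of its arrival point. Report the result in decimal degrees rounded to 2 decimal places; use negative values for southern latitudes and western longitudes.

δ = 119518/6371000 = 0.018760 rad (1.0749°).
Converting: φ₁ = 0.268432 rad, θ = 6.087185 rad.
Applying the spherical law of cosines for sides, sin φ₂ = sin φ₁ cos δ + cos φ₁ sin δ cos θ = 0.282913, so φ₂ = 16.43°.
Δλ = atan2( sin θ sin δ cos φ₁ , cos δ − sin φ₁ sin φ₂ ) = atan2(-0.003522, 0.924790) = -0.003809 rad = -0.22°.
λ₂ = -50.99° + -0.22° = -51.21°.

latitude 16.43°, longitude -51.21°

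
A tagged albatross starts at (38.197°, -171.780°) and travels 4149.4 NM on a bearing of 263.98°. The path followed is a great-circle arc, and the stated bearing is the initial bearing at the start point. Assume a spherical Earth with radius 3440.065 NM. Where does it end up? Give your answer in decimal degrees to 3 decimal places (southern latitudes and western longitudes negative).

Central angle δ = d/R = 1.206198 rad.
With φ₁ = 38.197° = 0.666663 rad and θ = 263.98° = 4.607320 rad:
Destination latitude: φ₂ = arcsin( sin φ₁ cos δ + cos φ₁ sin δ cos θ ) = arcsin(0.143491) = 8.250°.
For the longitude increment, Δλ = atan2( sin θ sin δ cos φ₁, cos δ − sin φ₁ sin φ₂ ) = atan2(-0.730181, 0.267844) = -69.856°.
λ₂ = -171.780° + -69.856° = -241.636°, normalized to (−180°, 180°] → 118.364°.

latitude 8.250°, longitude 118.364°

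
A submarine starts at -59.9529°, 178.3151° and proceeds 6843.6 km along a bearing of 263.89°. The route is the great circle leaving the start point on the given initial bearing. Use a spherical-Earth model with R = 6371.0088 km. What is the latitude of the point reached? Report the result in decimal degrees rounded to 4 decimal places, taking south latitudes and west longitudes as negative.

latitude -27.3408°

Angular distance δ = d/R = 6843.6 / 6371.0088 = 1.074178 rad.
With φ₁ = -59.9529° = -1.046376 rad and θ = 263.89° = 4.605749 rad:
Applying the spherical law of cosines for sides, sin φ₂ = sin φ₁ cos δ + cos φ₁ sin δ cos θ = -0.459282, so φ₂ = -27.3408°.
For the longitude increment, Δλ = atan2( sin θ sin δ cos φ₁, cos δ − sin φ₁ sin φ₂ ) = atan2(-0.437725, 0.078893) = -79.7830°.
Hence λ₂ = 178.3151° + -79.7830° = 98.5321°.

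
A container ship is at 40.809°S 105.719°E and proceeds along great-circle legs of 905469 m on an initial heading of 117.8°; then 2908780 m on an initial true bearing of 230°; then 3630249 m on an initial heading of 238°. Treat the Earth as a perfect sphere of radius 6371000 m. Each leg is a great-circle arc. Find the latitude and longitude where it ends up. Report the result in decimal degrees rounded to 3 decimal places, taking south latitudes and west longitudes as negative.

latitude -59.071°, longitude 15.769°

Apply the spherical direct solution leg by leg, carrying full precision between legs.
Leg 1: from (-40.809°, 105.719°), δ = 905469/6371000 = 0.142124 rad, θ = 117.8° → φ = -44.183°, λ = 115.782°.
Leg 2: from (-44.183°, 115.782°), δ = 2908780/6371000 = 0.456566 rad, θ = 230° → φ = -55.974°, λ = 78.657°.
Leg 3: from (-55.974°, 78.657°), δ = 3630249/6371000 = 0.569808 rad, θ = 238° → φ = -59.071°, λ = 15.769°.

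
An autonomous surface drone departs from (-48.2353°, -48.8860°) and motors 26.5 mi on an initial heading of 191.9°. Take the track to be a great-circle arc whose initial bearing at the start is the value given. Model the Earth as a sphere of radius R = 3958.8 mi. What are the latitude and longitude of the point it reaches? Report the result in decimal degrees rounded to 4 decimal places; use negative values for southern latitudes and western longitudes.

latitude -48.6105°, longitude -49.0056°

Angular distance δ = d/R = 26.5 / 3958.8 = 0.006694 rad.
With φ₁ = -48.2353° = -0.841865 rad and θ = 191.9° = 3.349287 rad:
Applying the spherical law of cosines for sides, sin φ₂ = sin φ₁ cos δ + cos φ₁ sin δ cos θ = -0.750233, so φ₂ = -48.6105°.
For the longitude increment, Δλ = atan2( sin θ sin δ cos φ₁, cos δ − sin φ₁ sin φ₂ ) = atan2(-0.000919, 0.440389) = -0.1196°.
λ₂ = -48.8860° + -0.1196° = -49.0056°.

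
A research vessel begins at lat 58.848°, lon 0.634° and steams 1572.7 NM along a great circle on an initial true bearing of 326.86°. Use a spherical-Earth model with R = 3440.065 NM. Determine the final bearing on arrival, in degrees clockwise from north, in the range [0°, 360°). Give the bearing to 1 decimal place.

final bearing 272.2°

The arc subtends δ = 1572.7/3440.065 = 0.457172 rad at the centre.
Start latitude φ₁ = 1.027091 rad; initial bearing θ = 5.704783 rad.
sin φ₂ = sin φ₁ cos δ + cos φ₁ sin δ cos θ = (0.855798)(0.897305) + (0.517310)(0.441412)(0.837337) = 0.959115
φ₂ = asin(0.959115) = 1.283858 rad = 73.560°.
For the longitude increment, Δλ = atan2( sin θ sin δ cos φ₁, cos δ − sin φ₁ sin φ₂ ) = atan2(-0.124834, 0.076496) = -58.501°.
λ₂ = λ₁ + Δλ = -57.867°.
The forward bearing on arrival equals the back-azimuth from the destination plus 180°.
Back-azimuth from P₂ (73.6°, -57.9°) to P₁ (58.8°, 0.6°), with Δλ' = λ₁ − λ₂ = 58.5°: atan2( sin Δλ' cos φ₁ , cos φ₂ sin φ₁ − sin φ₂ cos φ₁ cos Δλ' ) = 92.2°.
Final bearing = (92.2° + 180°) mod 360° = 272.2°.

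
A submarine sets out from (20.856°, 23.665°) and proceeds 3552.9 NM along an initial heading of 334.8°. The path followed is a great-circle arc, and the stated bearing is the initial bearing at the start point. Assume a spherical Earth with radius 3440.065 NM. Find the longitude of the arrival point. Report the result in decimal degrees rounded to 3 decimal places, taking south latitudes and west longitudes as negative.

longitude -37.390°

δ = 3552.9/3440.065 = 1.032800 rad (59.1751°).
Start latitude φ₁ = 0.364006 rad; initial bearing θ = 5.843362 rad.
sin φ₂ = sin φ₁ cos δ + cos φ₁ sin δ cos θ = (0.356020)(0.512416) + (0.934478)(0.858737)(0.904827) = 0.908528
φ₂ = asin(0.908528) = 1.139748 rad = 65.303°.
Then Δλ = atan2(-0.341676, 0.188961) = -1.065619 rad, from sin θ sin δ cos φ₁ over cos δ − sin φ₁ sin φ₂.
λ₂ = 23.665° + -61.055° = -37.390°.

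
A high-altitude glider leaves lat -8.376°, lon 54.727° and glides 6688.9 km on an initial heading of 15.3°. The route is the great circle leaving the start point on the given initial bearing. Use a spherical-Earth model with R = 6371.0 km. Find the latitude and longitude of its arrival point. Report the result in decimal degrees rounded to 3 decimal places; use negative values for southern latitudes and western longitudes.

δ = 6688.9/6371 = 1.049898 rad (60.1547°).
Start latitude φ₁ = -0.146189 rad; initial bearing θ = 0.267035 rad.
sin φ₂ = sin φ₁ cos δ + cos φ₁ sin δ cos θ = (-0.145669)(0.497660) + (0.989333)(0.867372)(0.964557) = 0.755213
φ₂ = asin(0.755213) = 0.855979 rad = 49.044°.
Δλ = atan2( sin θ sin δ cos φ₁ , cos δ − sin φ₁ sin φ₂ ) = atan2(0.226435, 0.607670) = 0.356689 rad = 20.437°.
Hence λ₂ = 54.727° + 20.437° = 75.164°.

latitude 49.044°, longitude 75.164°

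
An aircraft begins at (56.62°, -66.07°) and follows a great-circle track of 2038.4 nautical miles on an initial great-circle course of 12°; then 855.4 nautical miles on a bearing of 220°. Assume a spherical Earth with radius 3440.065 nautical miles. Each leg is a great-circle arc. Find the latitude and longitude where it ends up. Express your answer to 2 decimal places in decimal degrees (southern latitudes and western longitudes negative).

latitude 70.19°, longitude -4.01°

Apply the spherical direct solution leg by leg, carrying full precision between legs.
Leg 1: from (56.62°, -66.07°), δ = 2038.4/3440.065 = 0.592547 rad, θ = 12° → φ = 83.33°, λ = 23.81°.
Leg 2: from (83.33°, 23.81°), δ = 855.4/3440.065 = 0.248658 rad, θ = 220° → φ = 70.19°, λ = -4.01°.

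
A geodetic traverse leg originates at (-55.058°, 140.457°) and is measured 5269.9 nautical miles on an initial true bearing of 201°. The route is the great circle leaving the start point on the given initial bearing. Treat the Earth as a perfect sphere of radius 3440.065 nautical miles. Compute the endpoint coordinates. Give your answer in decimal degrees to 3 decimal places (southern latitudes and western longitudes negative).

δ = 5269.9/3440.065 = 1.531919 rad (87.7725°).
Start latitude φ₁ = -0.960943 rad; initial bearing θ = 3.508112 rad.
Applying the spherical law of cosines for sides, sin φ₂ = sin φ₁ cos δ + cos φ₁ sin δ cos θ = -0.566162, so φ₂ = -34.483°.
For the longitude increment, Δλ = atan2( sin θ sin δ cos φ₁, cos δ − sin φ₁ sin φ₂ ) = atan2(-0.205099, -0.425234) = -154.251°.
λ₂ = 140.457° + -154.251° = -13.794°.

latitude -34.483°, longitude -13.794°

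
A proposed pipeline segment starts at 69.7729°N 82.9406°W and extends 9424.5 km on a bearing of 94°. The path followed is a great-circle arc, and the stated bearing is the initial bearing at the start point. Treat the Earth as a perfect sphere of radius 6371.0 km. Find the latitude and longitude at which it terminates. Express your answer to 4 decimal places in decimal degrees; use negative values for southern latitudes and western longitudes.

latitude 3.5394°, longitude 1.4951°

Central angle δ = d/R = 1.479281 rad.
With φ₁ = 69.7729° = 1.217767 rad and θ = 94° = 1.640609 rad:
Applying the spherical law of cosines for sides, sin φ₂ = sin φ₁ cos δ + cos φ₁ sin δ cos θ = 0.061735, so φ₂ = 3.5394°.
Δλ = atan2( sin θ sin δ cos φ₁ , cos δ − sin φ₁ sin φ₂ ) = atan2(0.343457, 0.033460) = 1.473682 rad = 84.4357°.
Hence λ₂ = -82.9406° + 84.4357° = 1.4951°.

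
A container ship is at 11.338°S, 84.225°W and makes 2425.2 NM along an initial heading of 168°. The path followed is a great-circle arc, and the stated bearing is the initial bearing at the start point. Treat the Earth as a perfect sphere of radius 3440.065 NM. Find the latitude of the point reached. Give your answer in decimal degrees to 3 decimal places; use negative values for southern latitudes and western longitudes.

latitude -50.464°

Central angle δ = d/R = 0.704987 rad.
Converting: φ₁ = -0.197885 rad, θ = 2.932153 rad.
Applying the spherical law of cosines for sides, sin φ₂ = sin φ₁ cos δ + cos φ₁ sin δ cos θ = -0.771224, so φ₂ = -50.464°.
Then Δλ = atan2(0.132102, 0.610000) = 0.213268 rad, from sin θ sin δ cos φ₁ over cos δ − sin φ₁ sin φ₂.
Hence λ₂ = -84.225° + 12.219° = -72.006°.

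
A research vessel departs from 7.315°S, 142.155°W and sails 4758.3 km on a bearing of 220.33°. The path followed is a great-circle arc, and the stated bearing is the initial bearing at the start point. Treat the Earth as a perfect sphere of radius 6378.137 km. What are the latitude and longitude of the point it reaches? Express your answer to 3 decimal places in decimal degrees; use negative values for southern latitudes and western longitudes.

latitude -37.352°, longitude -175.700°

Central angle δ = d/R = 0.746033 rad.
Converting: φ₁ = -0.127671 rad, θ = 3.845484 rad.
Applying the spherical law of cosines for sides, sin φ₂ = sin φ₁ cos δ + cos φ₁ sin δ cos θ = -0.606711, so φ₂ = -37.352°.
Then Δλ = atan2(-0.435692, 0.657138) = -0.585470 rad, from sin θ sin δ cos φ₁ over cos δ − sin φ₁ sin φ₂.
λ₂ = λ₁ + Δλ = -175.700°.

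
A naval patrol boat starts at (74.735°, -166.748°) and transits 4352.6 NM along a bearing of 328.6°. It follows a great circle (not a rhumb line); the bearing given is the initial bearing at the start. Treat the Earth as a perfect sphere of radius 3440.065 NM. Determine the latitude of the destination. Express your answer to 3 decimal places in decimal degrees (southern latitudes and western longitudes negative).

latitude 30.298°

The arc subtends δ = 4352.6/3440.065 = 1.265267 rad at the centre.
With φ₁ = 74.735° = 1.304372 rad and θ = 328.6° = 5.735152 rad:
sin φ₂ = sin φ₁ cos δ + cos φ₁ sin δ cos θ = (0.964718)(0.300798) + (0.263284)(0.953688)(0.853551) = 0.504504
φ₂ = asin(0.504504) = 0.528808 rad = 30.298°.
Δλ = atan2( sin θ sin δ cos φ₁ , cos δ − sin φ₁ sin φ₂ ) = atan2(-0.130821, -0.185906) = -2.528394 rad = -144.866°.
λ₂ = -166.748° + -144.866° = -311.614°, normalized to (−180°, 180°] → 48.386°.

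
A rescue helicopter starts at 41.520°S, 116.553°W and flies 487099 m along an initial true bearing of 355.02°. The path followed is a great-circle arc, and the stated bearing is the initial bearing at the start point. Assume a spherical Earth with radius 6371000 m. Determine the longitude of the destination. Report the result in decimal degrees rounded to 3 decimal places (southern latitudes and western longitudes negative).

Central angle δ = d/R = 0.076456 rad.
Start latitude φ₁ = -0.724661 rad; initial bearing θ = 6.196268 rad.
Destination latitude: φ₂ = arcsin( sin φ₁ cos δ + cos φ₁ sin δ cos θ ) = arcsin(-0.603972) = -37.155°.
For the longitude increment, Δλ = atan2( sin θ sin δ cos φ₁, cos δ − sin φ₁ sin φ₂ ) = atan2(-0.004964, 0.596717) = -0.477°.
Hence λ₂ = -116.553° + -0.477° = -117.030°.

longitude -117.030°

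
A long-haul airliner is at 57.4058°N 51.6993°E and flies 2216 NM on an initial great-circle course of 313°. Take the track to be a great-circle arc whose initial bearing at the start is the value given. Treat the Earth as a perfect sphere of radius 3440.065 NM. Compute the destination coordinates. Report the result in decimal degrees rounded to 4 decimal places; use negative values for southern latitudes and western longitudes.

δ = 2216/3440.065 = 0.644174 rad (36.9084°).
With φ₁ = 57.4058° = 1.001920 rad and θ = 313° = 5.462881 rad:
Destination latitude: φ₂ = arcsin( sin φ₁ cos δ + cos φ₁ sin δ cos θ ) = arcsin(0.894293) = 63.4177°.
For the longitude increment, Δλ = atan2( sin θ sin δ cos φ₁, cos δ − sin φ₁ sin φ₂ ) = atan2(-0.236594, 0.046148) = -78.9628°.
Hence λ₂ = 51.6993° + -78.9628° = -27.2635°.

latitude 63.4177°, longitude -27.2635°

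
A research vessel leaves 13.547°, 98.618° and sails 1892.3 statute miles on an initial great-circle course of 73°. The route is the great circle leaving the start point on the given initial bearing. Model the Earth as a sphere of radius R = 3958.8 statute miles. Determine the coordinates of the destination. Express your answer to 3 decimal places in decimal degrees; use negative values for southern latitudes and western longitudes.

latitude 19.800°, longitude 126.493°

δ = 1892.3/3958.8 = 0.477998 rad (27.3873°).
Converting: φ₁ = 0.236440 rad, θ = 1.274090 rad.
Applying the spherical law of cosines for sides, sin φ₂ = sin φ₁ cos δ + cos φ₁ sin δ cos θ = 0.338738, so φ₂ = 19.800°.
For the longitude increment, Δλ = atan2( sin θ sin δ cos φ₁, cos δ − sin φ₁ sin φ₂ ) = atan2(0.427664, 0.808570) = 27.875°.
λ₂ = λ₁ + Δλ = 126.493°.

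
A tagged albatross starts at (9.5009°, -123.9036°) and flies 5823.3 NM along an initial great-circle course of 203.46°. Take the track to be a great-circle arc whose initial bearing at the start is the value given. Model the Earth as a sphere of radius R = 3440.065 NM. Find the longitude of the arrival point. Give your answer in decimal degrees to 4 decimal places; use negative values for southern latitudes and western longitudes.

longitude 150.4774°

Central angle δ = d/R = 1.692788 rad.
Start latitude φ₁ = 0.165822 rad; initial bearing θ = 3.551047 rad.
Applying the spherical law of cosines for sides, sin φ₂ = sin φ₁ cos δ + cos φ₁ sin δ cos θ = -0.918118, so φ₂ = -66.6524°.
Then Δλ = atan2(-0.389730, 0.029858) = -1.494333 rad, from sin θ sin δ cos φ₁ over cos δ − sin φ₁ sin φ₂.
λ₂ = -123.9036° + -85.6190° = -209.5226°, normalized to (−180°, 180°] → 150.4774°.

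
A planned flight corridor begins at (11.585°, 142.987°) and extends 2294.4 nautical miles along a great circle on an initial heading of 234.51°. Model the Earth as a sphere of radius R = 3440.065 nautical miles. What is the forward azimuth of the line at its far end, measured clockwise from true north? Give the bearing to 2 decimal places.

Central angle δ = d/R = 0.666964 rad.
Start latitude φ₁ = 0.202196 rad; initial bearing θ = 4.092972 rad.
Applying the spherical law of cosines for sides, sin φ₂ = sin φ₁ cos δ + cos φ₁ sin δ cos θ = -0.194035, so φ₂ = -11.188°.
Then Δλ = atan2(-0.493416, 0.824670) = -0.539183 rad, from sin θ sin δ cos φ₁ over cos δ − sin φ₁ sin φ₂.
λ₂ = 142.987° + -30.893° = 112.094°.
The forward bearing on arrival equals the back-azimuth from the destination plus 180°.
Back-azimuth from P₂ (-11.19°, 112.09°) to P₁ (11.59°, 142.99°), with Δλ' = λ₁ − λ₂ = 30.89°: atan2( sin Δλ' cos φ₁ , cos φ₂ sin φ₁ − sin φ₂ cos φ₁ cos Δλ' ) = 54.40°.
Final bearing = (54.40° + 180°) mod 360° = 234.40°.

final bearing 234.40°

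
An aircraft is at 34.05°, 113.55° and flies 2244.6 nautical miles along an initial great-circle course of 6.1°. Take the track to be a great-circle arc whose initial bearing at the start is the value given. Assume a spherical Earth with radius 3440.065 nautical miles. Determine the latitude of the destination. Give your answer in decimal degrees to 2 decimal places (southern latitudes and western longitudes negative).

δ = 2244.6/3440.065 = 0.652488 rad (37.3848°).
Converting: φ₁ = 0.594285 rad, θ = 0.106465 rad.
Destination latitude: φ₂ = arcsin( sin φ₁ cos δ + cos φ₁ sin δ cos θ ) = arcsin(0.945114) = 70.93°.
Δλ = atan2( sin θ sin δ cos φ₁ , cos δ − sin φ₁ sin φ₂ ) = atan2(0.053458, 0.265391) = 0.198770 rad = 11.39°.
Hence λ₂ = 113.55° + 11.39° = 124.94°.

latitude 70.93°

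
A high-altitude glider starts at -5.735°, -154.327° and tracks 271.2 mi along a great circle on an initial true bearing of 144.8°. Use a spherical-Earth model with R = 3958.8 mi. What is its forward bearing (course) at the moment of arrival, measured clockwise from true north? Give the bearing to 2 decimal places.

final bearing 144.51°

The arc subtends δ = 271.2/3958.8 = 0.068506 rad at the centre.
With φ₁ = -5.735° = -0.100095 rad and θ = 144.8° = 2.527237 rad:
Applying the spherical law of cosines for sides, sin φ₂ = sin φ₁ cos δ + cos φ₁ sin δ cos θ = -0.155348, so φ₂ = -8.937°.
Δλ = atan2( sin θ sin δ cos φ₁ , cos δ − sin φ₁ sin φ₂ ) = atan2(0.039260, 0.982131) = 0.039954 rad = 2.289°.
Hence λ₂ = -154.327° + 2.289° = -152.038°.
The forward bearing on arrival equals the back-azimuth from the destination plus 180°.
Back-azimuth from P₂ (-8.94°, -152.04°) to P₁ (-5.74°, -154.33°), with Δλ' = λ₁ − λ₂ = -2.29°: atan2( sin Δλ' cos φ₁ , cos φ₂ sin φ₁ − sin φ₂ cos φ₁ cos Δλ' ) = 324.51°.
Final bearing = (324.51° + 180°) mod 360° = 144.51°.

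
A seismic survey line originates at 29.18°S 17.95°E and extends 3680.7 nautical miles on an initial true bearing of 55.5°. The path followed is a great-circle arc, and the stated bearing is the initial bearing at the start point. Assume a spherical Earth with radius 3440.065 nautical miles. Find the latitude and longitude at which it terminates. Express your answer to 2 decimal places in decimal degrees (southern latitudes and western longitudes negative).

The arc subtends δ = 3680.7/3440.065 = 1.069951 rad at the centre.
With φ₁ = -29.18° = -0.509287 rad and θ = 55.5° = 0.968658 rad:
sin φ₂ = sin φ₁ cos δ + cos φ₁ sin δ cos θ = (-0.487555)(0.480167) + (0.873092)(0.877177)(0.566406) = 0.199678
φ₂ = asin(0.199678) = 0.201029 rad = 11.52°.
For the longitude increment, Δλ = atan2( sin θ sin δ cos φ₁, cos δ − sin φ₁ sin φ₂ ) = atan2(0.631162, 0.577521) = 47.54°.
λ₂ = λ₁ + Δλ = 65.49°.

latitude 11.52°, longitude 65.49°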